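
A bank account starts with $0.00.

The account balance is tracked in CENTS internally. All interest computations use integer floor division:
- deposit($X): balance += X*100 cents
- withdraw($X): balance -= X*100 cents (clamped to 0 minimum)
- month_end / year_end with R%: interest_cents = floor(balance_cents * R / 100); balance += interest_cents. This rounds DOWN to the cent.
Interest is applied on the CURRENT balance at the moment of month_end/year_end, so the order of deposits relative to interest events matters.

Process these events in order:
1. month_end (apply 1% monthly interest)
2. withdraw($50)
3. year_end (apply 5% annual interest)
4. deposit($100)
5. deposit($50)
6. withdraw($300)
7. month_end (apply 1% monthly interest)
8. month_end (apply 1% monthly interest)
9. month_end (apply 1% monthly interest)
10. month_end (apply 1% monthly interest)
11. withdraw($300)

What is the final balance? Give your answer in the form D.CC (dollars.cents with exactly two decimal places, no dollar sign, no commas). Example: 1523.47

Answer: 0.00

Derivation:
After 1 (month_end (apply 1% monthly interest)): balance=$0.00 total_interest=$0.00
After 2 (withdraw($50)): balance=$0.00 total_interest=$0.00
After 3 (year_end (apply 5% annual interest)): balance=$0.00 total_interest=$0.00
After 4 (deposit($100)): balance=$100.00 total_interest=$0.00
After 5 (deposit($50)): balance=$150.00 total_interest=$0.00
After 6 (withdraw($300)): balance=$0.00 total_interest=$0.00
After 7 (month_end (apply 1% monthly interest)): balance=$0.00 total_interest=$0.00
After 8 (month_end (apply 1% monthly interest)): balance=$0.00 total_interest=$0.00
After 9 (month_end (apply 1% monthly interest)): balance=$0.00 total_interest=$0.00
After 10 (month_end (apply 1% monthly interest)): balance=$0.00 total_interest=$0.00
After 11 (withdraw($300)): balance=$0.00 total_interest=$0.00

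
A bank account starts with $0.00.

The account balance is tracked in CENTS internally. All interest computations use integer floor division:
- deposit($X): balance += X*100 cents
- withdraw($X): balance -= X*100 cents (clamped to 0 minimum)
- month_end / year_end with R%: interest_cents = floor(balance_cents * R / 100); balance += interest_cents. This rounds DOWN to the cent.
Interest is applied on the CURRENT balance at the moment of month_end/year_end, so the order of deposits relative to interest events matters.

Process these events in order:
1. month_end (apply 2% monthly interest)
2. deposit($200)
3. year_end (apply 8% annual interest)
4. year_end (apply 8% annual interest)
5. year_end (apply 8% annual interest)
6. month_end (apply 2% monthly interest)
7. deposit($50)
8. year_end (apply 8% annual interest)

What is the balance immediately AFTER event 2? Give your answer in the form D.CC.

Answer: 200.00

Derivation:
After 1 (month_end (apply 2% monthly interest)): balance=$0.00 total_interest=$0.00
After 2 (deposit($200)): balance=$200.00 total_interest=$0.00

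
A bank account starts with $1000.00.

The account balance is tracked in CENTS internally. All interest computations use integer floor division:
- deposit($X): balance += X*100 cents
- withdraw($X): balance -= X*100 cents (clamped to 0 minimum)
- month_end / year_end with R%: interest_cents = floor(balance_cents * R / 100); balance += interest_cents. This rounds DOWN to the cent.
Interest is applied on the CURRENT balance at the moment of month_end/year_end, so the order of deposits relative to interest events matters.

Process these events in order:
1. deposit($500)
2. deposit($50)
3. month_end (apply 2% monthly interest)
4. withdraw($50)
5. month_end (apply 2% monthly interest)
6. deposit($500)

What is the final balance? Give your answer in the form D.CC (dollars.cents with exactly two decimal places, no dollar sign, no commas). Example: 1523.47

After 1 (deposit($500)): balance=$1500.00 total_interest=$0.00
After 2 (deposit($50)): balance=$1550.00 total_interest=$0.00
After 3 (month_end (apply 2% monthly interest)): balance=$1581.00 total_interest=$31.00
After 4 (withdraw($50)): balance=$1531.00 total_interest=$31.00
After 5 (month_end (apply 2% monthly interest)): balance=$1561.62 total_interest=$61.62
After 6 (deposit($500)): balance=$2061.62 total_interest=$61.62

Answer: 2061.62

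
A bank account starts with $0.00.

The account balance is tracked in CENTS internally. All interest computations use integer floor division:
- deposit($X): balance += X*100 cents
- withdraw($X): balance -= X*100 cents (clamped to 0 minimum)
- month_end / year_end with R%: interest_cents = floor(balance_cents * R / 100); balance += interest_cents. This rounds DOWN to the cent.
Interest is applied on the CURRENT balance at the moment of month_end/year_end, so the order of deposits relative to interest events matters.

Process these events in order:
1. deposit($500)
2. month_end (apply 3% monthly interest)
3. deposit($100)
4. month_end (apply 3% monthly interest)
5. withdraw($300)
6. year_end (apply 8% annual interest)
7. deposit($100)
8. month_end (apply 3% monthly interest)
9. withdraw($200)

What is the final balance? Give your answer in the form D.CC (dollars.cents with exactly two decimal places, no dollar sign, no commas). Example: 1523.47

After 1 (deposit($500)): balance=$500.00 total_interest=$0.00
After 2 (month_end (apply 3% monthly interest)): balance=$515.00 total_interest=$15.00
After 3 (deposit($100)): balance=$615.00 total_interest=$15.00
After 4 (month_end (apply 3% monthly interest)): balance=$633.45 total_interest=$33.45
After 5 (withdraw($300)): balance=$333.45 total_interest=$33.45
After 6 (year_end (apply 8% annual interest)): balance=$360.12 total_interest=$60.12
After 7 (deposit($100)): balance=$460.12 total_interest=$60.12
After 8 (month_end (apply 3% monthly interest)): balance=$473.92 total_interest=$73.92
After 9 (withdraw($200)): balance=$273.92 total_interest=$73.92

Answer: 273.92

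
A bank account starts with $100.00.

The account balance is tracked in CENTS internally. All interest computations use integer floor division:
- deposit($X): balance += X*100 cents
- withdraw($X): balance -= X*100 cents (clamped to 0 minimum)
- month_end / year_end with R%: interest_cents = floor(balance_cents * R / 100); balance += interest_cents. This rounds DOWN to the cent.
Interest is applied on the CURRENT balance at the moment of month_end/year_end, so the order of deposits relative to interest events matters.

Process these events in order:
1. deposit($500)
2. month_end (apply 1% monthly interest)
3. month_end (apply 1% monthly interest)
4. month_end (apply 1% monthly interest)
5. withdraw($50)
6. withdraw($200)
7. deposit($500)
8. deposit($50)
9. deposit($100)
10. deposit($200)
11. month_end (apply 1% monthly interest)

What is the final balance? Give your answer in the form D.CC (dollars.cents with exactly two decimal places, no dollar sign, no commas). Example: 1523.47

After 1 (deposit($500)): balance=$600.00 total_interest=$0.00
After 2 (month_end (apply 1% monthly interest)): balance=$606.00 total_interest=$6.00
After 3 (month_end (apply 1% monthly interest)): balance=$612.06 total_interest=$12.06
After 4 (month_end (apply 1% monthly interest)): balance=$618.18 total_interest=$18.18
After 5 (withdraw($50)): balance=$568.18 total_interest=$18.18
After 6 (withdraw($200)): balance=$368.18 total_interest=$18.18
After 7 (deposit($500)): balance=$868.18 total_interest=$18.18
After 8 (deposit($50)): balance=$918.18 total_interest=$18.18
After 9 (deposit($100)): balance=$1018.18 total_interest=$18.18
After 10 (deposit($200)): balance=$1218.18 total_interest=$18.18
After 11 (month_end (apply 1% monthly interest)): balance=$1230.36 total_interest=$30.36

Answer: 1230.36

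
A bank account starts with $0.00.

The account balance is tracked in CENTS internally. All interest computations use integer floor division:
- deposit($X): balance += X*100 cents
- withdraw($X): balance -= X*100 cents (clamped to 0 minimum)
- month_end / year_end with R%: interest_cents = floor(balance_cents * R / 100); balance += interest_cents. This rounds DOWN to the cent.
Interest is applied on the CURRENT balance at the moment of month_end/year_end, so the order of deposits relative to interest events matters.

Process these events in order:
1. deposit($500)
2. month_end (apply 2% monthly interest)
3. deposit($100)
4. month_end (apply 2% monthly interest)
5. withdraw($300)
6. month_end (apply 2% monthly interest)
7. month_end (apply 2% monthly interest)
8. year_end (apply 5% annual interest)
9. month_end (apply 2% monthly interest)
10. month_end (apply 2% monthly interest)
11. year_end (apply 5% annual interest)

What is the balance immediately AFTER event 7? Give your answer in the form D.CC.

Answer: 335.21

Derivation:
After 1 (deposit($500)): balance=$500.00 total_interest=$0.00
After 2 (month_end (apply 2% monthly interest)): balance=$510.00 total_interest=$10.00
After 3 (deposit($100)): balance=$610.00 total_interest=$10.00
After 4 (month_end (apply 2% monthly interest)): balance=$622.20 total_interest=$22.20
After 5 (withdraw($300)): balance=$322.20 total_interest=$22.20
After 6 (month_end (apply 2% monthly interest)): balance=$328.64 total_interest=$28.64
After 7 (month_end (apply 2% monthly interest)): balance=$335.21 total_interest=$35.21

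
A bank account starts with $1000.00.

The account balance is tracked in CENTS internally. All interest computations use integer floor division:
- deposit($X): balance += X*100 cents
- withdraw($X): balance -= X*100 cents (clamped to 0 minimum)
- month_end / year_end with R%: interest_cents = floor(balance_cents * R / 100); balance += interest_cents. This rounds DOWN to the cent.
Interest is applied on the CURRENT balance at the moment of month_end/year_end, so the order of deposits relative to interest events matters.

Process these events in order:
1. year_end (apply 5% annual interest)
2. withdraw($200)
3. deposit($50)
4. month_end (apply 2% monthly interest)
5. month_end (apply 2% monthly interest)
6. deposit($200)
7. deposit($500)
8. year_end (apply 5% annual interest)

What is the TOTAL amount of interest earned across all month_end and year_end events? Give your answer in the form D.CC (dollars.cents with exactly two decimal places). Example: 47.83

Answer: 168.17

Derivation:
After 1 (year_end (apply 5% annual interest)): balance=$1050.00 total_interest=$50.00
After 2 (withdraw($200)): balance=$850.00 total_interest=$50.00
After 3 (deposit($50)): balance=$900.00 total_interest=$50.00
After 4 (month_end (apply 2% monthly interest)): balance=$918.00 total_interest=$68.00
After 5 (month_end (apply 2% monthly interest)): balance=$936.36 total_interest=$86.36
After 6 (deposit($200)): balance=$1136.36 total_interest=$86.36
After 7 (deposit($500)): balance=$1636.36 total_interest=$86.36
After 8 (year_end (apply 5% annual interest)): balance=$1718.17 total_interest=$168.17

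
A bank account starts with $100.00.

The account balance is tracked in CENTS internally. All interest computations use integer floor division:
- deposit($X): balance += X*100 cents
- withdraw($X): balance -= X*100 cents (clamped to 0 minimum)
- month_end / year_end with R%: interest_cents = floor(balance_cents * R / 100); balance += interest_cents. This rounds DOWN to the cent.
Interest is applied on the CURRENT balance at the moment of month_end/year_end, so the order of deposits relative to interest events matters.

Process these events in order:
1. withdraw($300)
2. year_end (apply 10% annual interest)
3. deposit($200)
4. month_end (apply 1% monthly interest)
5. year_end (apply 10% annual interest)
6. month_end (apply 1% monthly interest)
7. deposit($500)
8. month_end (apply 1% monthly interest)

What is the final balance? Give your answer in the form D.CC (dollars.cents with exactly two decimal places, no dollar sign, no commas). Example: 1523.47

Answer: 731.66

Derivation:
After 1 (withdraw($300)): balance=$0.00 total_interest=$0.00
After 2 (year_end (apply 10% annual interest)): balance=$0.00 total_interest=$0.00
After 3 (deposit($200)): balance=$200.00 total_interest=$0.00
After 4 (month_end (apply 1% monthly interest)): balance=$202.00 total_interest=$2.00
After 5 (year_end (apply 10% annual interest)): balance=$222.20 total_interest=$22.20
After 6 (month_end (apply 1% monthly interest)): balance=$224.42 total_interest=$24.42
After 7 (deposit($500)): balance=$724.42 total_interest=$24.42
After 8 (month_end (apply 1% monthly interest)): balance=$731.66 total_interest=$31.66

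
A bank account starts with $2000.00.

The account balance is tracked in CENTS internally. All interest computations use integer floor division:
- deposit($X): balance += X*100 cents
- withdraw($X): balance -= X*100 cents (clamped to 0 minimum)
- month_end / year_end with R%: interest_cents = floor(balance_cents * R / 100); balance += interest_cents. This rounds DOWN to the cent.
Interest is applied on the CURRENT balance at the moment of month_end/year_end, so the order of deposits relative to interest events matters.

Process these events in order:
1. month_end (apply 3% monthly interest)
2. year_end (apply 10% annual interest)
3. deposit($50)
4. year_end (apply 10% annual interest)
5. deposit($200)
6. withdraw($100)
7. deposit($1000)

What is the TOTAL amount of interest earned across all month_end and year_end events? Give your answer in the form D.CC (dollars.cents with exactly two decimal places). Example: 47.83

Answer: 497.60

Derivation:
After 1 (month_end (apply 3% monthly interest)): balance=$2060.00 total_interest=$60.00
After 2 (year_end (apply 10% annual interest)): balance=$2266.00 total_interest=$266.00
After 3 (deposit($50)): balance=$2316.00 total_interest=$266.00
After 4 (year_end (apply 10% annual interest)): balance=$2547.60 total_interest=$497.60
After 5 (deposit($200)): balance=$2747.60 total_interest=$497.60
After 6 (withdraw($100)): balance=$2647.60 total_interest=$497.60
After 7 (deposit($1000)): balance=$3647.60 total_interest=$497.60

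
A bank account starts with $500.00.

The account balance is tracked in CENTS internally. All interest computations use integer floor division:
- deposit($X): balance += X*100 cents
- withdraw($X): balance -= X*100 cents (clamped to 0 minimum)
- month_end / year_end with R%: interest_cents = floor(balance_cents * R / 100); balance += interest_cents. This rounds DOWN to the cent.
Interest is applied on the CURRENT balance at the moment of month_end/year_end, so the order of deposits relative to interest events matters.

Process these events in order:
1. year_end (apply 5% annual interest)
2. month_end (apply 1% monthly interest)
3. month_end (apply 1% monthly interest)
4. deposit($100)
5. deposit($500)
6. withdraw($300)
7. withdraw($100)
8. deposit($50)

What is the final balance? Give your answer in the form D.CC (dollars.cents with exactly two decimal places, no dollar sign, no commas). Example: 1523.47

Answer: 785.55

Derivation:
After 1 (year_end (apply 5% annual interest)): balance=$525.00 total_interest=$25.00
After 2 (month_end (apply 1% monthly interest)): balance=$530.25 total_interest=$30.25
After 3 (month_end (apply 1% monthly interest)): balance=$535.55 total_interest=$35.55
After 4 (deposit($100)): balance=$635.55 total_interest=$35.55
After 5 (deposit($500)): balance=$1135.55 total_interest=$35.55
After 6 (withdraw($300)): balance=$835.55 total_interest=$35.55
After 7 (withdraw($100)): balance=$735.55 total_interest=$35.55
After 8 (deposit($50)): balance=$785.55 total_interest=$35.55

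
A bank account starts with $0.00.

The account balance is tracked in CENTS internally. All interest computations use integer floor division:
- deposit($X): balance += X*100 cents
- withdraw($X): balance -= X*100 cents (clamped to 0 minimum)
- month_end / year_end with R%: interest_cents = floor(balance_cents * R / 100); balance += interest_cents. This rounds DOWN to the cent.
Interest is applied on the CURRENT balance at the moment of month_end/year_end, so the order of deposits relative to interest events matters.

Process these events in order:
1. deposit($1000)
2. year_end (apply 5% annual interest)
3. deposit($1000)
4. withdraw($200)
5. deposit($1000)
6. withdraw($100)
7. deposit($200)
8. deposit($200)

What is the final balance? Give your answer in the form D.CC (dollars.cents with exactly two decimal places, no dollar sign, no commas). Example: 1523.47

Answer: 3150.00

Derivation:
After 1 (deposit($1000)): balance=$1000.00 total_interest=$0.00
After 2 (year_end (apply 5% annual interest)): balance=$1050.00 total_interest=$50.00
After 3 (deposit($1000)): balance=$2050.00 total_interest=$50.00
After 4 (withdraw($200)): balance=$1850.00 total_interest=$50.00
After 5 (deposit($1000)): balance=$2850.00 total_interest=$50.00
After 6 (withdraw($100)): balance=$2750.00 total_interest=$50.00
After 7 (deposit($200)): balance=$2950.00 total_interest=$50.00
After 8 (deposit($200)): balance=$3150.00 total_interest=$50.00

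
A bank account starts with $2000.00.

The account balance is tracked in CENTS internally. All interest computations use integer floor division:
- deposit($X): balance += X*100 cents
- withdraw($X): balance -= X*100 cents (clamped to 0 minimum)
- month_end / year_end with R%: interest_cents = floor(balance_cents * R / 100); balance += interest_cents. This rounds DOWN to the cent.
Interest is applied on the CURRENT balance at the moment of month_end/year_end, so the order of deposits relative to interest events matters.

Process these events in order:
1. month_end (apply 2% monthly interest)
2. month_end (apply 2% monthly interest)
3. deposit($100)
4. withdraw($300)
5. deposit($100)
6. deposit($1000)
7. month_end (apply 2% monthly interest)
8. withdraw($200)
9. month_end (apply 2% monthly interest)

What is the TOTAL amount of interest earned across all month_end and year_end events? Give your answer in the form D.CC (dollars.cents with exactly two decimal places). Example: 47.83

Answer: 197.21

Derivation:
After 1 (month_end (apply 2% monthly interest)): balance=$2040.00 total_interest=$40.00
After 2 (month_end (apply 2% monthly interest)): balance=$2080.80 total_interest=$80.80
After 3 (deposit($100)): balance=$2180.80 total_interest=$80.80
After 4 (withdraw($300)): balance=$1880.80 total_interest=$80.80
After 5 (deposit($100)): balance=$1980.80 total_interest=$80.80
After 6 (deposit($1000)): balance=$2980.80 total_interest=$80.80
After 7 (month_end (apply 2% monthly interest)): balance=$3040.41 total_interest=$140.41
After 8 (withdraw($200)): balance=$2840.41 total_interest=$140.41
After 9 (month_end (apply 2% monthly interest)): balance=$2897.21 total_interest=$197.21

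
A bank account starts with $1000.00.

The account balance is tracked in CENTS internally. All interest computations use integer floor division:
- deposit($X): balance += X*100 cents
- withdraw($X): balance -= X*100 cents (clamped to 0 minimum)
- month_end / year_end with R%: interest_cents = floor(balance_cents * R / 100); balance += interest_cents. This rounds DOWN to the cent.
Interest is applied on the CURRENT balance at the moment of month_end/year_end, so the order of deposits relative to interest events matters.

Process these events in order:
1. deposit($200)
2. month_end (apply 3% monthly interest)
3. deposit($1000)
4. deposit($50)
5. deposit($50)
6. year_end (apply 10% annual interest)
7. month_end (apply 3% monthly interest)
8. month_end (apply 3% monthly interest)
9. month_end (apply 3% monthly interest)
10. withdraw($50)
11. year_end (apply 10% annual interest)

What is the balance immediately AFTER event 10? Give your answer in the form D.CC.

After 1 (deposit($200)): balance=$1200.00 total_interest=$0.00
After 2 (month_end (apply 3% monthly interest)): balance=$1236.00 total_interest=$36.00
After 3 (deposit($1000)): balance=$2236.00 total_interest=$36.00
After 4 (deposit($50)): balance=$2286.00 total_interest=$36.00
After 5 (deposit($50)): balance=$2336.00 total_interest=$36.00
After 6 (year_end (apply 10% annual interest)): balance=$2569.60 total_interest=$269.60
After 7 (month_end (apply 3% monthly interest)): balance=$2646.68 total_interest=$346.68
After 8 (month_end (apply 3% monthly interest)): balance=$2726.08 total_interest=$426.08
After 9 (month_end (apply 3% monthly interest)): balance=$2807.86 total_interest=$507.86
After 10 (withdraw($50)): balance=$2757.86 total_interest=$507.86

Answer: 2757.86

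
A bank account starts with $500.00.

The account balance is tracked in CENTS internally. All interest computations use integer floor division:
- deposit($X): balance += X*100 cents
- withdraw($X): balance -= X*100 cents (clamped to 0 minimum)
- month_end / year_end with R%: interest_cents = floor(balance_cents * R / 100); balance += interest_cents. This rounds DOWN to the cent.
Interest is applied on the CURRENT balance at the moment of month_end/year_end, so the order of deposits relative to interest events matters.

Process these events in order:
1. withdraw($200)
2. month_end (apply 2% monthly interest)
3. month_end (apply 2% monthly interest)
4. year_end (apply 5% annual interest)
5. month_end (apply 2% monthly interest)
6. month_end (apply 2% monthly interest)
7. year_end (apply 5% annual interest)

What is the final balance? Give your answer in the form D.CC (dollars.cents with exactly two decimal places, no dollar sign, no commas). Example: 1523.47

After 1 (withdraw($200)): balance=$300.00 total_interest=$0.00
After 2 (month_end (apply 2% monthly interest)): balance=$306.00 total_interest=$6.00
After 3 (month_end (apply 2% monthly interest)): balance=$312.12 total_interest=$12.12
After 4 (year_end (apply 5% annual interest)): balance=$327.72 total_interest=$27.72
After 5 (month_end (apply 2% monthly interest)): balance=$334.27 total_interest=$34.27
After 6 (month_end (apply 2% monthly interest)): balance=$340.95 total_interest=$40.95
After 7 (year_end (apply 5% annual interest)): balance=$357.99 total_interest=$57.99

Answer: 357.99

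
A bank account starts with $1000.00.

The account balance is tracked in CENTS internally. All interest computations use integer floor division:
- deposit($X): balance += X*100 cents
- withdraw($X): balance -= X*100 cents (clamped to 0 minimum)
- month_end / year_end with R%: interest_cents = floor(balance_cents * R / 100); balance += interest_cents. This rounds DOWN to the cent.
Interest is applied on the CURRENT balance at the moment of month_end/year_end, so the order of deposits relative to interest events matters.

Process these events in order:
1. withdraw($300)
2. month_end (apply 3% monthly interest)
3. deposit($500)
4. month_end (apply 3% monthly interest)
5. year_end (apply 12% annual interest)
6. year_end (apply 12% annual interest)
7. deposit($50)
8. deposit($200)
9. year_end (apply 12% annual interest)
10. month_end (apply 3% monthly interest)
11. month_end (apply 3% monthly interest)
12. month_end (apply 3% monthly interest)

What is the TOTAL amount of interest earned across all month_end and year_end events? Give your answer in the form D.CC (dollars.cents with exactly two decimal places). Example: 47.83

Answer: 786.64

Derivation:
After 1 (withdraw($300)): balance=$700.00 total_interest=$0.00
After 2 (month_end (apply 3% monthly interest)): balance=$721.00 total_interest=$21.00
After 3 (deposit($500)): balance=$1221.00 total_interest=$21.00
After 4 (month_end (apply 3% monthly interest)): balance=$1257.63 total_interest=$57.63
After 5 (year_end (apply 12% annual interest)): balance=$1408.54 total_interest=$208.54
After 6 (year_end (apply 12% annual interest)): balance=$1577.56 total_interest=$377.56
After 7 (deposit($50)): balance=$1627.56 total_interest=$377.56
After 8 (deposit($200)): balance=$1827.56 total_interest=$377.56
After 9 (year_end (apply 12% annual interest)): balance=$2046.86 total_interest=$596.86
After 10 (month_end (apply 3% monthly interest)): balance=$2108.26 total_interest=$658.26
After 11 (month_end (apply 3% monthly interest)): balance=$2171.50 total_interest=$721.50
After 12 (month_end (apply 3% monthly interest)): balance=$2236.64 total_interest=$786.64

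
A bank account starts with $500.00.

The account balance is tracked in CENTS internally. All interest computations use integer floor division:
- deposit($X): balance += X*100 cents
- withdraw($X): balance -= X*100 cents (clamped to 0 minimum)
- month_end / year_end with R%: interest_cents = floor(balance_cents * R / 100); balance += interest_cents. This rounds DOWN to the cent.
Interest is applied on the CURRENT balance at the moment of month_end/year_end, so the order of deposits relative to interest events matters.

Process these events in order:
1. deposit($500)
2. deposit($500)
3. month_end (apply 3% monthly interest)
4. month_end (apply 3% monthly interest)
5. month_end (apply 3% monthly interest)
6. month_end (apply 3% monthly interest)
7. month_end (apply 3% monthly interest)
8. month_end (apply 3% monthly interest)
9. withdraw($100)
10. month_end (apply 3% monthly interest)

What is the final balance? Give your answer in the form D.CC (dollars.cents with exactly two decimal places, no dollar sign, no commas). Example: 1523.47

After 1 (deposit($500)): balance=$1000.00 total_interest=$0.00
After 2 (deposit($500)): balance=$1500.00 total_interest=$0.00
After 3 (month_end (apply 3% monthly interest)): balance=$1545.00 total_interest=$45.00
After 4 (month_end (apply 3% monthly interest)): balance=$1591.35 total_interest=$91.35
After 5 (month_end (apply 3% monthly interest)): balance=$1639.09 total_interest=$139.09
After 6 (month_end (apply 3% monthly interest)): balance=$1688.26 total_interest=$188.26
After 7 (month_end (apply 3% monthly interest)): balance=$1738.90 total_interest=$238.90
After 8 (month_end (apply 3% monthly interest)): balance=$1791.06 total_interest=$291.06
After 9 (withdraw($100)): balance=$1691.06 total_interest=$291.06
After 10 (month_end (apply 3% monthly interest)): balance=$1741.79 total_interest=$341.79

Answer: 1741.79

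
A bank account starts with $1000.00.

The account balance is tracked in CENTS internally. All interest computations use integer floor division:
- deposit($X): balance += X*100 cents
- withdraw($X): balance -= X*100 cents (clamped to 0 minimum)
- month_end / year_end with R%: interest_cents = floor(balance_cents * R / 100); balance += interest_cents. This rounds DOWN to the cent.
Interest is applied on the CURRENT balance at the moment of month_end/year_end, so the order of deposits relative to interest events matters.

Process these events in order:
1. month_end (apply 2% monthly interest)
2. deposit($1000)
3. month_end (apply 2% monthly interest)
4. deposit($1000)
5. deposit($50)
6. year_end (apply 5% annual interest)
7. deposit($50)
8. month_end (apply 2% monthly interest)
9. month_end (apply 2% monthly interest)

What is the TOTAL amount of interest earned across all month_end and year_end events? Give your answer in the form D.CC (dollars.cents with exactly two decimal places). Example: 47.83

After 1 (month_end (apply 2% monthly interest)): balance=$1020.00 total_interest=$20.00
After 2 (deposit($1000)): balance=$2020.00 total_interest=$20.00
After 3 (month_end (apply 2% monthly interest)): balance=$2060.40 total_interest=$60.40
After 4 (deposit($1000)): balance=$3060.40 total_interest=$60.40
After 5 (deposit($50)): balance=$3110.40 total_interest=$60.40
After 6 (year_end (apply 5% annual interest)): balance=$3265.92 total_interest=$215.92
After 7 (deposit($50)): balance=$3315.92 total_interest=$215.92
After 8 (month_end (apply 2% monthly interest)): balance=$3382.23 total_interest=$282.23
After 9 (month_end (apply 2% monthly interest)): balance=$3449.87 total_interest=$349.87

Answer: 349.87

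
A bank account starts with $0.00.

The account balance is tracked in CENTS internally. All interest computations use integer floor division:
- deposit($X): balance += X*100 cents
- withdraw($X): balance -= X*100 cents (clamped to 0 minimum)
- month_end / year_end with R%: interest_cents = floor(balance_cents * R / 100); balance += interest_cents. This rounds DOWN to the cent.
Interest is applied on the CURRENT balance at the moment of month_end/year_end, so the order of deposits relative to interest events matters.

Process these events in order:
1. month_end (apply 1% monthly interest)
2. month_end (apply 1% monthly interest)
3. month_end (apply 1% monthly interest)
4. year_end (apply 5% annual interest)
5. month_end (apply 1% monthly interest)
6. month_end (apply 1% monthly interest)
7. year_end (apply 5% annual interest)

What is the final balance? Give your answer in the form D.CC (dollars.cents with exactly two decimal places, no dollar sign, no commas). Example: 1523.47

After 1 (month_end (apply 1% monthly interest)): balance=$0.00 total_interest=$0.00
After 2 (month_end (apply 1% monthly interest)): balance=$0.00 total_interest=$0.00
After 3 (month_end (apply 1% monthly interest)): balance=$0.00 total_interest=$0.00
After 4 (year_end (apply 5% annual interest)): balance=$0.00 total_interest=$0.00
After 5 (month_end (apply 1% monthly interest)): balance=$0.00 total_interest=$0.00
After 6 (month_end (apply 1% monthly interest)): balance=$0.00 total_interest=$0.00
After 7 (year_end (apply 5% annual interest)): balance=$0.00 total_interest=$0.00

Answer: 0.00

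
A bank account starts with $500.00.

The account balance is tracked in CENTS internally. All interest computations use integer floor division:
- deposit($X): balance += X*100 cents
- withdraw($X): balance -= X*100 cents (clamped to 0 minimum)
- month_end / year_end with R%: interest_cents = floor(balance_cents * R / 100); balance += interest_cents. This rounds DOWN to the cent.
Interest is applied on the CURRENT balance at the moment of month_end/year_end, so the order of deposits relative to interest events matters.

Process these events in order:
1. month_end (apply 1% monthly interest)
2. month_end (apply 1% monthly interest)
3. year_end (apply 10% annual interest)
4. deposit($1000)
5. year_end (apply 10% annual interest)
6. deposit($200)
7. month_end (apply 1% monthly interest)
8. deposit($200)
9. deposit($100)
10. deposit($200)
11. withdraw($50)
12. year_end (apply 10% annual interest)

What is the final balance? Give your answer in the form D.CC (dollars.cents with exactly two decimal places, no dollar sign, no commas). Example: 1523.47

After 1 (month_end (apply 1% monthly interest)): balance=$505.00 total_interest=$5.00
After 2 (month_end (apply 1% monthly interest)): balance=$510.05 total_interest=$10.05
After 3 (year_end (apply 10% annual interest)): balance=$561.05 total_interest=$61.05
After 4 (deposit($1000)): balance=$1561.05 total_interest=$61.05
After 5 (year_end (apply 10% annual interest)): balance=$1717.15 total_interest=$217.15
After 6 (deposit($200)): balance=$1917.15 total_interest=$217.15
After 7 (month_end (apply 1% monthly interest)): balance=$1936.32 total_interest=$236.32
After 8 (deposit($200)): balance=$2136.32 total_interest=$236.32
After 9 (deposit($100)): balance=$2236.32 total_interest=$236.32
After 10 (deposit($200)): balance=$2436.32 total_interest=$236.32
After 11 (withdraw($50)): balance=$2386.32 total_interest=$236.32
After 12 (year_end (apply 10% annual interest)): balance=$2624.95 total_interest=$474.95

Answer: 2624.95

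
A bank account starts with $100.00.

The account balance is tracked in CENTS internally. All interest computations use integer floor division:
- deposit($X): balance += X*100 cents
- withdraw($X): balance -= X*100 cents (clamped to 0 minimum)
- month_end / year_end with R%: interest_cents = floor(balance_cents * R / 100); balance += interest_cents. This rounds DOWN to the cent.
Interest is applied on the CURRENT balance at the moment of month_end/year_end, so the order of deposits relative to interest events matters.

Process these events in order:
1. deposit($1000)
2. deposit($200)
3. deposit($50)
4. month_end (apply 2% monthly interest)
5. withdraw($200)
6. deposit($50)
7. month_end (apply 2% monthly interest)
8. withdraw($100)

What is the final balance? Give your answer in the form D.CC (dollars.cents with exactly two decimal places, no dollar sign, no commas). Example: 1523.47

After 1 (deposit($1000)): balance=$1100.00 total_interest=$0.00
After 2 (deposit($200)): balance=$1300.00 total_interest=$0.00
After 3 (deposit($50)): balance=$1350.00 total_interest=$0.00
After 4 (month_end (apply 2% monthly interest)): balance=$1377.00 total_interest=$27.00
After 5 (withdraw($200)): balance=$1177.00 total_interest=$27.00
After 6 (deposit($50)): balance=$1227.00 total_interest=$27.00
After 7 (month_end (apply 2% monthly interest)): balance=$1251.54 total_interest=$51.54
After 8 (withdraw($100)): balance=$1151.54 total_interest=$51.54

Answer: 1151.54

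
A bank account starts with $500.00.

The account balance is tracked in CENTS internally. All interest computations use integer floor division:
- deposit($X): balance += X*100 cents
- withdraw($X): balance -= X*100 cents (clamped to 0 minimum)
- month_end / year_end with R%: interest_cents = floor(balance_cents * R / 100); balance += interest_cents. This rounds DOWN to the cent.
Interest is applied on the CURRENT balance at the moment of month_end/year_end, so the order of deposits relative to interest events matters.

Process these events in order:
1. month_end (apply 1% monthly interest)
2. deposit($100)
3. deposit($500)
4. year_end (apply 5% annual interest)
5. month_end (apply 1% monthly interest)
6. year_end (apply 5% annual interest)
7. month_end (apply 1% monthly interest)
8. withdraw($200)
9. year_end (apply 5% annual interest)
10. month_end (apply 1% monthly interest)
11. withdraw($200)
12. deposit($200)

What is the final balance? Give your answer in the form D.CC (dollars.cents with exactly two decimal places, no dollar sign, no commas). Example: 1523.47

Answer: 1105.81

Derivation:
After 1 (month_end (apply 1% monthly interest)): balance=$505.00 total_interest=$5.00
After 2 (deposit($100)): balance=$605.00 total_interest=$5.00
After 3 (deposit($500)): balance=$1105.00 total_interest=$5.00
After 4 (year_end (apply 5% annual interest)): balance=$1160.25 total_interest=$60.25
After 5 (month_end (apply 1% monthly interest)): balance=$1171.85 total_interest=$71.85
After 6 (year_end (apply 5% annual interest)): balance=$1230.44 total_interest=$130.44
After 7 (month_end (apply 1% monthly interest)): balance=$1242.74 total_interest=$142.74
After 8 (withdraw($200)): balance=$1042.74 total_interest=$142.74
After 9 (year_end (apply 5% annual interest)): balance=$1094.87 total_interest=$194.87
After 10 (month_end (apply 1% monthly interest)): balance=$1105.81 total_interest=$205.81
After 11 (withdraw($200)): balance=$905.81 total_interest=$205.81
After 12 (deposit($200)): balance=$1105.81 total_interest=$205.81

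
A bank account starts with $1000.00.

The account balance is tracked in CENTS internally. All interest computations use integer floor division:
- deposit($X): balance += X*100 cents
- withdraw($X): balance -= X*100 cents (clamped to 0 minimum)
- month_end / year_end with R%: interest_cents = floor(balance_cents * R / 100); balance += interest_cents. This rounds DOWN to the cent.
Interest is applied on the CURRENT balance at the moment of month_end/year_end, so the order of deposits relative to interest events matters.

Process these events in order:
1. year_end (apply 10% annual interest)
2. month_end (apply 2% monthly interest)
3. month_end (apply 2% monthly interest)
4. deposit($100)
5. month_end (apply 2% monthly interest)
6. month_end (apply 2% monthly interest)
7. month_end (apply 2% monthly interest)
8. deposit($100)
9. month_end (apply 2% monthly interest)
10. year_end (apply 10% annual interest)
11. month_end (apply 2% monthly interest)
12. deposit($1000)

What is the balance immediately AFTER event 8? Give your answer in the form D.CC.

Answer: 1420.59

Derivation:
After 1 (year_end (apply 10% annual interest)): balance=$1100.00 total_interest=$100.00
After 2 (month_end (apply 2% monthly interest)): balance=$1122.00 total_interest=$122.00
After 3 (month_end (apply 2% monthly interest)): balance=$1144.44 total_interest=$144.44
After 4 (deposit($100)): balance=$1244.44 total_interest=$144.44
After 5 (month_end (apply 2% monthly interest)): balance=$1269.32 total_interest=$169.32
After 6 (month_end (apply 2% monthly interest)): balance=$1294.70 total_interest=$194.70
After 7 (month_end (apply 2% monthly interest)): balance=$1320.59 total_interest=$220.59
After 8 (deposit($100)): balance=$1420.59 total_interest=$220.59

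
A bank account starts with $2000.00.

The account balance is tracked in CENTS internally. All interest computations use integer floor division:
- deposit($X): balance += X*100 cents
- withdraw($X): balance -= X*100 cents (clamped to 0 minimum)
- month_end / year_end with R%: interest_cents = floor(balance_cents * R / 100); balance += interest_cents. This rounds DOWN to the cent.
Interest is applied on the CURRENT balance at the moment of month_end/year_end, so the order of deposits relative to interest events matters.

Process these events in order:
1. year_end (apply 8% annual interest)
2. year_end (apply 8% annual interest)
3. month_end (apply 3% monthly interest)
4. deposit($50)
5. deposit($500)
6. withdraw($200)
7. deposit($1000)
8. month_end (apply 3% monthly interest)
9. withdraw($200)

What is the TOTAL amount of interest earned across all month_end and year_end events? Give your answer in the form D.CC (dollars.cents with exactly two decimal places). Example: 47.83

After 1 (year_end (apply 8% annual interest)): balance=$2160.00 total_interest=$160.00
After 2 (year_end (apply 8% annual interest)): balance=$2332.80 total_interest=$332.80
After 3 (month_end (apply 3% monthly interest)): balance=$2402.78 total_interest=$402.78
After 4 (deposit($50)): balance=$2452.78 total_interest=$402.78
After 5 (deposit($500)): balance=$2952.78 total_interest=$402.78
After 6 (withdraw($200)): balance=$2752.78 total_interest=$402.78
After 7 (deposit($1000)): balance=$3752.78 total_interest=$402.78
After 8 (month_end (apply 3% monthly interest)): balance=$3865.36 total_interest=$515.36
After 9 (withdraw($200)): balance=$3665.36 total_interest=$515.36

Answer: 515.36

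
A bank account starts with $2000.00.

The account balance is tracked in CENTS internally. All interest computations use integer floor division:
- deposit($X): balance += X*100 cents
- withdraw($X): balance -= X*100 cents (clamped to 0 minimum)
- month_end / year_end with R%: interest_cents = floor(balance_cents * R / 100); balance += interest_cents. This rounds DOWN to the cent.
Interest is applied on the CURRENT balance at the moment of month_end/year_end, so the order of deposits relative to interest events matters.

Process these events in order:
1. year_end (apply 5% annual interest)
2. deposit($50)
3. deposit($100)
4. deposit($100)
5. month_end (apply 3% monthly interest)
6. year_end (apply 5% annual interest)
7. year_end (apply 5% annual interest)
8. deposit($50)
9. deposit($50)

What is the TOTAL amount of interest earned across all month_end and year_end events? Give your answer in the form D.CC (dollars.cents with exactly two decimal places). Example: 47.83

After 1 (year_end (apply 5% annual interest)): balance=$2100.00 total_interest=$100.00
After 2 (deposit($50)): balance=$2150.00 total_interest=$100.00
After 3 (deposit($100)): balance=$2250.00 total_interest=$100.00
After 4 (deposit($100)): balance=$2350.00 total_interest=$100.00
After 5 (month_end (apply 3% monthly interest)): balance=$2420.50 total_interest=$170.50
After 6 (year_end (apply 5% annual interest)): balance=$2541.52 total_interest=$291.52
After 7 (year_end (apply 5% annual interest)): balance=$2668.59 total_interest=$418.59
After 8 (deposit($50)): balance=$2718.59 total_interest=$418.59
After 9 (deposit($50)): balance=$2768.59 total_interest=$418.59

Answer: 418.59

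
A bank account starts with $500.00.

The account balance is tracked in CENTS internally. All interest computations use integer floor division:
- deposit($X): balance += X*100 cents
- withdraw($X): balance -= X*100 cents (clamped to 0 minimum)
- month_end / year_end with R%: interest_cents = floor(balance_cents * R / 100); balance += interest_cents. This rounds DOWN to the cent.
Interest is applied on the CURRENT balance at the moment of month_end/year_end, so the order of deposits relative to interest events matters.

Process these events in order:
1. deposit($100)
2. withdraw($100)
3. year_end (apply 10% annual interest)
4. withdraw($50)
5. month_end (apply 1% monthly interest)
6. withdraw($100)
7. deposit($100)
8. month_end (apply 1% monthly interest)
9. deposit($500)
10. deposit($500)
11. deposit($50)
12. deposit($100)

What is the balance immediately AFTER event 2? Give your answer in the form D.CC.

Answer: 500.00

Derivation:
After 1 (deposit($100)): balance=$600.00 total_interest=$0.00
After 2 (withdraw($100)): balance=$500.00 total_interest=$0.00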